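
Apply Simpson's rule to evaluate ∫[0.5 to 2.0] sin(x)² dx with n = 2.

f(x) = sin(x)²
a = 0.5, b = 2.0, n = 2
h = (b - a)/n = 0.750000

Simpson's rule: (h/3)[f(x₀) + 4f(x₁) + 2f(x₂) + ... + f(xₙ)]

x_0 = 0.5000, f(x_0) = 0.229849, coefficient = 1
x_1 = 1.2500, f(x_1) = 0.900572, coefficient = 4
x_2 = 2.0000, f(x_2) = 0.826822, coefficient = 1

I ≈ (0.750000/3) × 4.658958 = 1.164739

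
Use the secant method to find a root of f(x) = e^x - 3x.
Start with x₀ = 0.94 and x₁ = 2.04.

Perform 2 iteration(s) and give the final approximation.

f(x) = e^x - 3x
x₀ = 0.94, x₁ = 2.04

Secant formula: x_{n+1} = x_n - f(x_n)(x_n - x_{n-1})/(f(x_n) - f(x_{n-1}))

Iteration 1:
  f(0.940000) = -0.260019
  f(2.040000) = 1.570609
  x_2 = 2.040000 - 1.570609×(2.040000 - 0.940000)/(1.570609 - (-0.260019))
       = 1.096242
Iteration 2:
  f(2.040000) = 1.570609
  f(1.096242) = -0.295828
  x_3 = 1.096242 - (-0.295828)×(1.096242 - 2.040000)/(-0.295828 - 1.570609)
       = 1.245826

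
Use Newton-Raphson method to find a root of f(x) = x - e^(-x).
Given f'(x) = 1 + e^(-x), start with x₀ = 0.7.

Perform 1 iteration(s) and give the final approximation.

f(x) = x - e^(-x)
f'(x) = 1 + e^(-x)
x₀ = 0.7

Newton-Raphson formula: x_{n+1} = x_n - f(x_n)/f'(x_n)

Iteration 1:
  f(0.700000) = 0.203415
  f'(0.700000) = 1.496585
  x_1 = 0.700000 - 0.203415/1.496585 = 0.564081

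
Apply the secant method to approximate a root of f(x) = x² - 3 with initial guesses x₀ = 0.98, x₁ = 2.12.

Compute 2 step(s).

f(x) = x² - 3
x₀ = 0.98, x₁ = 2.12

Secant formula: x_{n+1} = x_n - f(x_n)(x_n - x_{n-1})/(f(x_n) - f(x_{n-1}))

Iteration 1:
  f(0.980000) = -2.039600
  f(2.120000) = 1.494400
  x_2 = 2.120000 - 1.494400×(2.120000 - 0.980000)/(1.494400 - (-2.039600))
       = 1.637935
Iteration 2:
  f(2.120000) = 1.494400
  f(1.637935) = -0.317167
  x_3 = 1.637935 - (-0.317167)×(1.637935 - 2.120000)/(-0.317167 - 1.494400)
       = 1.722335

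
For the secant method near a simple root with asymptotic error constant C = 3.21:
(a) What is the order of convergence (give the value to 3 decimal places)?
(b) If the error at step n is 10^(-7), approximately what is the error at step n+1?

(a) Secant method has superlinear convergence with order φ = (1+√5)/2 ≈ 1.618.
    This means |e_{n+1}| ≈ C|e_n|^1.618.

(b) With |e_n| = 10^(-7) and C = 3.21:
    |e_{n+1}| ≈ 3.21 × (10^(-7))^1.618 = 3.21 × 10^(-11.33)

(a) ≈ 1.618 (golden ratio); (b) |e_{n+1}| ≈ 1.514e-11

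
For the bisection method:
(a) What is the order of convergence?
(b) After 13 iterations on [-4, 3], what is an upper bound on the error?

(a) Bisection has linear (order 1) convergence; the error is halved each step.

(b) Error bound = (b-a)/2^n = (3 - (-4))/2^{13}
    = 7/2^{13}

(a) 1 (linear); (b) error ≤ 8.54e-04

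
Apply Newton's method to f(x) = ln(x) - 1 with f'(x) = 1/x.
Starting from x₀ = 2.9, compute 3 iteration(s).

f(x) = ln(x) - 1
f'(x) = 1/x
x₀ = 2.9

Newton-Raphson formula: x_{n+1} = x_n - f(x_n)/f'(x_n)

Iteration 1:
  f(2.900000) = 0.064711
  f'(2.900000) = 0.344828
  x_1 = 2.900000 - 0.064711/0.344828 = 2.712339
Iteration 2:
  f(2.712339) = -0.002189
  f'(2.712339) = 0.368685
  x_2 = 2.712339 - (-0.002189)/0.368685 = 2.718275
Iteration 3:
  f(2.718275) = -0.000002
  f'(2.718275) = 0.367880
  x_3 = 2.718275 - (-0.000002)/0.367880 = 2.718282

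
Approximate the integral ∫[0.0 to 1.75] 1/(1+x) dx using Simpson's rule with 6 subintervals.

f(x) = 1/(1+x)
a = 0.0, b = 1.75, n = 6
h = (b - a)/n = 0.291667

Simpson's rule: (h/3)[f(x₀) + 4f(x₁) + 2f(x₂) + ... + f(xₙ)]

x_0 = 0.0000, f(x_0) = 1.000000, coefficient = 1
x_1 = 0.2917, f(x_1) = 0.774194, coefficient = 4
x_2 = 0.5833, f(x_2) = 0.631579, coefficient = 2
x_3 = 0.8750, f(x_3) = 0.533333, coefficient = 4
x_4 = 1.1667, f(x_4) = 0.461538, coefficient = 2
x_5 = 1.4583, f(x_5) = 0.406780, coefficient = 4
x_6 = 1.7500, f(x_6) = 0.363636, coefficient = 1

I ≈ (0.291667/3) × 10.407097 = 1.011801
Exact value: 1.011601
Error: 0.000200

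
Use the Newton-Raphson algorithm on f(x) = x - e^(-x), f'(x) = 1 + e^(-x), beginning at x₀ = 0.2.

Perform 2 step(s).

f(x) = x - e^(-x)
f'(x) = 1 + e^(-x)
x₀ = 0.2

Newton-Raphson formula: x_{n+1} = x_n - f(x_n)/f'(x_n)

Iteration 1:
  f(0.200000) = -0.618731
  f'(0.200000) = 1.818731
  x_1 = 0.200000 - (-0.618731)/1.818731 = 0.540199
Iteration 2:
  f(0.540199) = -0.042433
  f'(0.540199) = 1.582632
  x_2 = 0.540199 - (-0.042433)/1.582632 = 0.567011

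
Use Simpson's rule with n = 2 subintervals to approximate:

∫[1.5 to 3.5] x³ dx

f(x) = x³
a = 1.5, b = 3.5, n = 2
h = (b - a)/n = 1.000000

Simpson's rule: (h/3)[f(x₀) + 4f(x₁) + 2f(x₂) + ... + f(xₙ)]

x_0 = 1.5000, f(x_0) = 3.375000, coefficient = 1
x_1 = 2.5000, f(x_1) = 15.625000, coefficient = 4
x_2 = 3.5000, f(x_2) = 42.875000, coefficient = 1

I ≈ (1.000000/3) × 108.750000 = 36.250000
Exact value: 36.250000
Error: 0.000000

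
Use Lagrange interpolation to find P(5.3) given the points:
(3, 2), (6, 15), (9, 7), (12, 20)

Lagrange interpolation formula:
P(x) = Σ yᵢ × Lᵢ(x)
where Lᵢ(x) = Π_{j≠i} (x - xⱼ)/(xᵢ - xⱼ)

L_0(5.3) = (5.3 - 6)/(3 - 6) × (5.3 - 9)/(3 - 9) × (5.3 - 12)/(3 - 12) = 0.107117
L_1(5.3) = (5.3 - 3)/(6 - 3) × (5.3 - 9)/(6 - 9) × (5.3 - 12)/(6 - 12) = 1.055870
L_2(5.3) = (5.3 - 3)/(9 - 3) × (5.3 - 6)/(9 - 6) × (5.3 - 12)/(9 - 12) = -0.199759
L_3(5.3) = (5.3 - 3)/(12 - 3) × (5.3 - 6)/(12 - 6) × (5.3 - 9)/(12 - 9) = 0.036772

P(5.3) = 2×L_0(5.3) + 15×L_1(5.3) + 7×L_2(5.3) + 20×L_3(5.3)
P(5.3) = 15.389407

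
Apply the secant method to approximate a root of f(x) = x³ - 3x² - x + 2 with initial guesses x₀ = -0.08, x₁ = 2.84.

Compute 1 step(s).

f(x) = x³ - 3x² - x + 2
x₀ = -0.08, x₁ = 2.84

Secant formula: x_{n+1} = x_n - f(x_n)(x_n - x_{n-1})/(f(x_n) - f(x_{n-1}))

Iteration 1:
  f(-0.080000) = 2.060288
  f(2.840000) = -2.130496
  x_2 = 2.840000 - (-2.130496)×(2.840000 - (-0.080000))/(-2.130496 - 2.060288)
       = 1.355541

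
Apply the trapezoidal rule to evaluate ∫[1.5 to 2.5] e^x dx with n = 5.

f(x) = e^x
a = 1.5, b = 2.5, n = 5
h = (b - a)/n = 0.200000

Trapezoidal rule: (h/2)[f(x₀) + 2f(x₁) + 2f(x₂) + ... + f(xₙ)]

x_0 = 1.5000, f(x_0) = 4.481689, coefficient = 1
x_1 = 1.7000, f(x_1) = 5.473947, coefficient = 2
x_2 = 1.9000, f(x_2) = 6.685894, coefficient = 2
x_3 = 2.1000, f(x_3) = 8.166170, coefficient = 2
x_4 = 2.3000, f(x_4) = 9.974182, coefficient = 2
x_5 = 2.5000, f(x_5) = 12.182494, coefficient = 1

I ≈ (0.200000/2) × 77.264571 = 7.726457
Exact value: 7.700805
Error: 0.025652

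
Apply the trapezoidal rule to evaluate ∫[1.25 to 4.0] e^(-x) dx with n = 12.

f(x) = e^(-x)
a = 1.25, b = 4.0, n = 12
h = (b - a)/n = 0.229167

Trapezoidal rule: (h/2)[f(x₀) + 2f(x₁) + 2f(x₂) + ... + f(xₙ)]

x_0 = 1.2500, f(x_0) = 0.286505, coefficient = 1
x_1 = 1.4792, f(x_1) = 0.227827, coefficient = 2
x_2 = 1.7083, f(x_2) = 0.181167, coefficient = 2
x_3 = 1.9375, f(x_3) = 0.144064, coefficient = 2
x_4 = 2.1667, f(x_4) = 0.114559, coefficient = 2
x_5 = 2.3958, f(x_5) = 0.091097, coefficient = 2
x_6 = 2.6250, f(x_6) = 0.072440, coefficient = 2
x_7 = 2.8542, f(x_7) = 0.057604, coefficient = 2
x_8 = 3.0833, f(x_8) = 0.045806, coefficient = 2
x_9 = 3.3125, f(x_9) = 0.036425, coefficient = 2
x_10 = 3.5417, f(x_10) = 0.028965, coefficient = 2
x_11 = 3.7708, f(x_11) = 0.023033, coefficient = 2
x_12 = 4.0000, f(x_12) = 0.018316, coefficient = 1

I ≈ (0.229167/2) × 2.350794 = 0.269362
Exact value: 0.268189
Error: 0.001173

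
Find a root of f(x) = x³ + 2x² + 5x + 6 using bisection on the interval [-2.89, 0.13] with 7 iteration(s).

f(x) = x³ + 2x² + 5x + 6
Initial interval: [-2.89, 0.13]

Iteration 1:
  c_1 = (-2.890000 + 0.130000)/2 = -1.380000
  f(c_1) = f(-1.380000) = 0.280728
  f(a) × f(c) < 0, new interval: [-2.890000, -1.380000]
Iteration 2:
  c_2 = (-2.890000 + (-1.380000))/2 = -2.135000
  f(c_2) = f(-2.135000) = -5.290360
  f(a) × f(c) ≥ 0, new interval: [-2.135000, -1.380000]
Iteration 3:
  c_3 = (-2.135000 + (-1.380000))/2 = -1.757500
  f(c_3) = f(-1.757500) = -2.038464
  f(a) × f(c) ≥ 0, new interval: [-1.757500, -1.380000]
Iteration 4:
  c_4 = (-1.757500 + (-1.380000))/2 = -1.568750
  f(c_4) = f(-1.568750) = -0.782454
  f(a) × f(c) ≥ 0, new interval: [-1.568750, -1.380000]
Iteration 5:
  c_5 = (-1.568750 + (-1.380000))/2 = -1.474375
  f(c_5) = f(-1.474375) = -0.229281
  f(a) × f(c) ≥ 0, new interval: [-1.474375, -1.380000]
Iteration 6:
  c_6 = (-1.474375 + (-1.380000))/2 = -1.427188
  f(c_6) = f(-1.427188) = 0.030804
  f(a) × f(c) < 0, new interval: [-1.474375, -1.427188]
Iteration 7:
  c_7 = (-1.474375 + (-1.427188))/2 = -1.450781
  f(c_7) = f(-1.450781) = -0.097929
  f(a) × f(c) ≥ 0, new interval: [-1.450781, -1.427188]

After 7 iteration(s), the approximation is c_7 = -1.450781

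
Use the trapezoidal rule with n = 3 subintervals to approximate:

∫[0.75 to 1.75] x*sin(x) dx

f(x) = x*sin(x)
a = 0.75, b = 1.75, n = 3
h = (b - a)/n = 0.333333

Trapezoidal rule: (h/2)[f(x₀) + 2f(x₁) + 2f(x₂) + ... + f(xₙ)]

x_0 = 0.7500, f(x_0) = 0.511229, coefficient = 1
x_1 = 1.0833, f(x_1) = 0.957151, coefficient = 2
x_2 = 1.4167, f(x_2) = 1.399873, coefficient = 2
x_3 = 1.7500, f(x_3) = 1.721975, coefficient = 1

I ≈ (0.333333/2) × 6.947252 = 1.157875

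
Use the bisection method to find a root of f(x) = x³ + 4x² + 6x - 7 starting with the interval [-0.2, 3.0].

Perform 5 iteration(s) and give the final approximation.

f(x) = x³ + 4x² + 6x - 7
Initial interval: [-0.2, 3.0]

Iteration 1:
  c_1 = (-0.200000 + 3.000000)/2 = 1.400000
  f(c_1) = f(1.400000) = 11.984000
  f(a) × f(c) < 0, new interval: [-0.200000, 1.400000]
Iteration 2:
  c_2 = (-0.200000 + 1.400000)/2 = 0.600000
  f(c_2) = f(0.600000) = -1.744000
  f(a) × f(c) ≥ 0, new interval: [0.600000, 1.400000]
Iteration 3:
  c_3 = (0.600000 + 1.400000)/2 = 1.000000
  f(c_3) = f(1.000000) = 4.000000
  f(a) × f(c) < 0, new interval: [0.600000, 1.000000]
Iteration 4:
  c_4 = (0.600000 + 1.000000)/2 = 0.800000
  f(c_4) = f(0.800000) = 0.872000
  f(a) × f(c) < 0, new interval: [0.600000, 0.800000]
Iteration 5:
  c_5 = (0.600000 + 0.800000)/2 = 0.700000
  f(c_5) = f(0.700000) = -0.497000
  f(a) × f(c) ≥ 0, new interval: [0.700000, 0.800000]

After 5 iteration(s), the approximation is c_5 = 0.700000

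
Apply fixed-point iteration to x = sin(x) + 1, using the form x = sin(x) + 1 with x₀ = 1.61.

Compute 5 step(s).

Equation: x = sin(x) + 1
Fixed-point form: x = sin(x) + 1
x₀ = 1.61

x_1 = g(1.610000) = 1.999232
x_2 = g(1.999232) = 1.909617
x_3 = g(1.909617) = 1.943147
x_4 = g(1.943147) = 1.931475
x_5 = g(1.931475) = 1.935658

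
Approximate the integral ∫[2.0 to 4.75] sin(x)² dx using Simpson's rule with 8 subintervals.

f(x) = sin(x)²
a = 2.0, b = 4.75, n = 8
h = (b - a)/n = 0.343750

Simpson's rule: (h/3)[f(x₀) + 4f(x₁) + 2f(x₂) + ... + f(xₙ)]

x_0 = 2.0000, f(x_0) = 0.826822, coefficient = 1
x_1 = 2.3438, f(x_1) = 0.512443, coefficient = 4
x_2 = 2.6875, f(x_2) = 0.192411, coefficient = 2
x_3 = 3.0312, f(x_3) = 0.012126, coefficient = 4
x_4 = 3.3750, f(x_4) = 0.053497, coefficient = 2
x_5 = 3.7188, f(x_5) = 0.297727, coefficient = 4
x_6 = 4.0625, f(x_6) = 0.633856, coefficient = 2
x_7 = 4.4062, f(x_7) = 0.909170, coefficient = 4
x_8 = 4.7500, f(x_8) = 0.998586, coefficient = 1

I ≈ (0.343750/3) × 10.510805 = 1.204363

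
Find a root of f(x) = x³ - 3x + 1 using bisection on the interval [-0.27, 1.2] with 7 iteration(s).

f(x) = x³ - 3x + 1
Initial interval: [-0.27, 1.2]

Iteration 1:
  c_1 = (-0.270000 + 1.200000)/2 = 0.465000
  f(c_1) = f(0.465000) = -0.294455
  f(a) × f(c) < 0, new interval: [-0.270000, 0.465000]
Iteration 2:
  c_2 = (-0.270000 + 0.465000)/2 = 0.097500
  f(c_2) = f(0.097500) = 0.708427
  f(a) × f(c) ≥ 0, new interval: [0.097500, 0.465000]
Iteration 3:
  c_3 = (0.097500 + 0.465000)/2 = 0.281250
  f(c_3) = f(0.281250) = 0.178497
  f(a) × f(c) ≥ 0, new interval: [0.281250, 0.465000]
Iteration 4:
  c_4 = (0.281250 + 0.465000)/2 = 0.373125
  f(c_4) = f(0.373125) = -0.067428
  f(a) × f(c) < 0, new interval: [0.281250, 0.373125]
Iteration 5:
  c_5 = (0.281250 + 0.373125)/2 = 0.327187
  f(c_5) = f(0.327187) = 0.053463
  f(a) × f(c) ≥ 0, new interval: [0.327187, 0.373125]
Iteration 6:
  c_6 = (0.327187 + 0.373125)/2 = 0.350156
  f(c_6) = f(0.350156) = -0.007536
  f(a) × f(c) < 0, new interval: [0.327187, 0.350156]
Iteration 7:
  c_7 = (0.327187 + 0.350156)/2 = 0.338672
  f(c_7) = f(0.338672) = 0.022830
  f(a) × f(c) ≥ 0, new interval: [0.338672, 0.350156]

After 7 iteration(s), the approximation is c_7 = 0.338672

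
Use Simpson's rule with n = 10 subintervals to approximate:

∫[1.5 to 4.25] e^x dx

f(x) = e^x
a = 1.5, b = 4.25, n = 10
h = (b - a)/n = 0.275000

Simpson's rule: (h/3)[f(x₀) + 4f(x₁) + 2f(x₂) + ... + f(xₙ)]

x_0 = 1.5000, f(x_0) = 4.481689, coefficient = 1
x_1 = 1.7750, f(x_1) = 5.900281, coefficient = 4
x_2 = 2.0500, f(x_2) = 7.767901, coefficient = 2
x_3 = 2.3250, f(x_3) = 10.226680, coefficient = 4
x_4 = 2.6000, f(x_4) = 13.463738, coefficient = 2
x_5 = 2.8750, f(x_5) = 17.725424, coefficient = 4
x_6 = 3.1500, f(x_6) = 23.336065, coefficient = 2
x_7 = 3.4250, f(x_7) = 30.722645, coefficient = 4
x_8 = 3.7000, f(x_8) = 40.447304, coefficient = 2
x_9 = 3.9750, f(x_9) = 53.250117, coefficient = 4
x_10 = 4.2500, f(x_10) = 70.105412, coefficient = 1

I ≈ (0.275000/3) × 715.917706 = 65.625790
Exact value: 65.623723
Error: 0.002066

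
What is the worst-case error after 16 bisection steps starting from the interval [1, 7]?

Bisection error bound: |error| ≤ (b-a)/2^n
|error| ≤ (7 - 1)/2^16 = 6/2^16
|error| ≤ 0.0000915527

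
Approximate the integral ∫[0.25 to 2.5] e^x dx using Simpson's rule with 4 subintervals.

f(x) = e^x
a = 0.25, b = 2.5, n = 4
h = (b - a)/n = 0.562500

Simpson's rule: (h/3)[f(x₀) + 4f(x₁) + 2f(x₂) + ... + f(xₙ)]

x_0 = 0.2500, f(x_0) = 1.284025, coefficient = 1
x_1 = 0.8125, f(x_1) = 2.253535, coefficient = 4
x_2 = 1.3750, f(x_2) = 3.955077, coefficient = 2
x_3 = 1.9375, f(x_3) = 6.941376, coefficient = 4
x_4 = 2.5000, f(x_4) = 12.182494, coefficient = 1

I ≈ (0.562500/3) × 58.156315 = 10.904309
Exact value: 10.898469
Error: 0.005841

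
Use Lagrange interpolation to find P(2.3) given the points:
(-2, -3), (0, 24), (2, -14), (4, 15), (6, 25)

Lagrange interpolation formula:
P(x) = Σ yᵢ × Lᵢ(x)
where Lᵢ(x) = Π_{j≠i} (x - xⱼ)/(xᵢ - xⱼ)

L_0(2.3) = (2.3 - 0)/(-2 - 0) × (2.3 - 2)/(-2 - 2) × (2.3 - 4)/(-2 - 4) × (2.3 - 6)/(-2 - 6) = 0.011302
L_1(2.3) = (2.3 - (-2))/(0 - (-2)) × (2.3 - 2)/(0 - 2) × (2.3 - 4)/(0 - 4) × (2.3 - 6)/(0 - 6) = -0.084522
L_2(2.3) = (2.3 - (-2))/(2 - (-2)) × (2.3 - 0)/(2 - 0) × (2.3 - 4)/(2 - 4) × (2.3 - 6)/(2 - 6) = 0.972002
L_3(2.3) = (2.3 - (-2))/(4 - (-2)) × (2.3 - 0)/(4 - 0) × (2.3 - 2)/(4 - 2) × (2.3 - 6)/(4 - 6) = 0.114353
L_4(2.3) = (2.3 - (-2))/(6 - (-2)) × (2.3 - 0)/(6 - 0) × (2.3 - 2)/(6 - 2) × (2.3 - 4)/(6 - 4) = -0.013135

P(2.3) = (-3)×L_0(2.3) + 24×L_1(2.3) + (-14)×L_2(2.3) + 15×L_3(2.3) + 25×L_4(2.3)
P(2.3) = -14.283536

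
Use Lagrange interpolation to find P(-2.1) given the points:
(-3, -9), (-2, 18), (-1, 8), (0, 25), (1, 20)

Lagrange interpolation formula:
P(x) = Σ yᵢ × Lᵢ(x)
where Lᵢ(x) = Π_{j≠i} (x - xⱼ)/(xᵢ - xⱼ)

L_0(-2.1) = (-2.1 - (-2))/(-3 - (-2)) × (-2.1 - (-1))/(-3 - (-1)) × (-2.1 - 0)/(-3 - 0) × (-2.1 - 1)/(-3 - 1) = 0.029838
L_1(-2.1) = (-2.1 - (-3))/(-2 - (-3)) × (-2.1 - (-1))/(-2 - (-1)) × (-2.1 - 0)/(-2 - 0) × (-2.1 - 1)/(-2 - 1) = 1.074150
L_2(-2.1) = (-2.1 - (-3))/(-1 - (-3)) × (-2.1 - (-2))/(-1 - (-2)) × (-2.1 - 0)/(-1 - 0) × (-2.1 - 1)/(-1 - 1) = -0.146475
L_3(-2.1) = (-2.1 - (-3))/(0 - (-3)) × (-2.1 - (-2))/(0 - (-2)) × (-2.1 - (-1))/(0 - (-1)) × (-2.1 - 1)/(0 - 1) = 0.051150
L_4(-2.1) = (-2.1 - (-3))/(1 - (-3)) × (-2.1 - (-2))/(1 - (-2)) × (-2.1 - (-1))/(1 - (-1)) × (-2.1 - 0)/(1 - 0) = -0.008663

P(-2.1) = (-9)×L_0(-2.1) + 18×L_1(-2.1) + 8×L_2(-2.1) + 25×L_3(-2.1) + 20×L_4(-2.1)
P(-2.1) = 18.999863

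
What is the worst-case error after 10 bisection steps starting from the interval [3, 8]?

Bisection error bound: |error| ≤ (b-a)/2^n
|error| ≤ (8 - 3)/2^10 = 5/2^10
|error| ≤ 0.0048828125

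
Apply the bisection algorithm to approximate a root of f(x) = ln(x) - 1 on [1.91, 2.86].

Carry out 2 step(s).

f(x) = ln(x) - 1
Initial interval: [1.91, 2.86]

Iteration 1:
  c_1 = (1.910000 + 2.860000)/2 = 2.385000
  f(c_1) = f(2.385000) = -0.130801
  f(a) × f(c) ≥ 0, new interval: [2.385000, 2.860000]
Iteration 2:
  c_2 = (2.385000 + 2.860000)/2 = 2.622500
  f(c_2) = f(2.622500) = -0.035872
  f(a) × f(c) ≥ 0, new interval: [2.622500, 2.860000]

After 2 iteration(s), the approximation is c_2 = 2.622500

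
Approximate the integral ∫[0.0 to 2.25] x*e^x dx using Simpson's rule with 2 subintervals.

f(x) = x*e^x
a = 0.0, b = 2.25, n = 2
h = (b - a)/n = 1.125000

Simpson's rule: (h/3)[f(x₀) + 4f(x₁) + 2f(x₂) + ... + f(xₙ)]

x_0 = 0.0000, f(x_0) = 0.000000, coefficient = 1
x_1 = 1.1250, f(x_1) = 3.465244, coefficient = 4
x_2 = 2.2500, f(x_2) = 21.347406, coefficient = 1

I ≈ (1.125000/3) × 35.208381 = 13.203143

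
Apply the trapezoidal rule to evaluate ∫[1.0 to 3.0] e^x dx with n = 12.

f(x) = e^x
a = 1.0, b = 3.0, n = 12
h = (b - a)/n = 0.166667

Trapezoidal rule: (h/2)[f(x₀) + 2f(x₁) + 2f(x₂) + ... + f(xₙ)]

x_0 = 1.0000, f(x_0) = 2.718282, coefficient = 1
x_1 = 1.1667, f(x_1) = 3.211271, coefficient = 2
x_2 = 1.3333, f(x_2) = 3.793668, coefficient = 2
x_3 = 1.5000, f(x_3) = 4.481689, coefficient = 2
x_4 = 1.6667, f(x_4) = 5.294490, coefficient = 2
x_5 = 1.8333, f(x_5) = 6.254701, coefficient = 2
x_6 = 2.0000, f(x_6) = 7.389056, coefficient = 2
x_7 = 2.1667, f(x_7) = 8.729138, coefficient = 2
x_8 = 2.3333, f(x_8) = 10.312259, coefficient = 2
x_9 = 2.5000, f(x_9) = 12.182494, coefficient = 2
x_10 = 2.6667, f(x_10) = 14.391916, coefficient = 2
x_11 = 2.8333, f(x_11) = 17.002040, coefficient = 2
x_12 = 3.0000, f(x_12) = 20.085537, coefficient = 1

I ≈ (0.166667/2) × 208.889262 = 17.407438
Exact value: 17.367255
Error: 0.040183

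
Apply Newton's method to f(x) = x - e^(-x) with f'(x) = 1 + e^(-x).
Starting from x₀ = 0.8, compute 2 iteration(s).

f(x) = x - e^(-x)
f'(x) = 1 + e^(-x)
x₀ = 0.8

Newton-Raphson formula: x_{n+1} = x_n - f(x_n)/f'(x_n)

Iteration 1:
  f(0.800000) = 0.350671
  f'(0.800000) = 1.449329
  x_1 = 0.800000 - 0.350671/1.449329 = 0.558046
Iteration 2:
  f(0.558046) = -0.014280
  f'(0.558046) = 1.572326
  x_2 = 0.558046 - (-0.014280)/1.572326 = 0.567128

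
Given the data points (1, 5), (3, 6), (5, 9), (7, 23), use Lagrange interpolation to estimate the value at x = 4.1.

Lagrange interpolation formula:
P(x) = Σ yᵢ × Lᵢ(x)
where Lᵢ(x) = Π_{j≠i} (x - xⱼ)/(xᵢ - xⱼ)

L_0(4.1) = (4.1 - 3)/(1 - 3) × (4.1 - 5)/(1 - 5) × (4.1 - 7)/(1 - 7) = -0.059813
L_1(4.1) = (4.1 - 1)/(3 - 1) × (4.1 - 5)/(3 - 5) × (4.1 - 7)/(3 - 7) = 0.505688
L_2(4.1) = (4.1 - 1)/(5 - 1) × (4.1 - 3)/(5 - 3) × (4.1 - 7)/(5 - 7) = 0.618062
L_3(4.1) = (4.1 - 1)/(7 - 1) × (4.1 - 3)/(7 - 3) × (4.1 - 5)/(7 - 5) = -0.063938

P(4.1) = 5×L_0(4.1) + 6×L_1(4.1) + 9×L_2(4.1) + 23×L_3(4.1)
P(4.1) = 6.827062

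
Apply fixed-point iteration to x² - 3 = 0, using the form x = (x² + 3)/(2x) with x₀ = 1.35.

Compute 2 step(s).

Equation: x² - 3 = 0
Fixed-point form: x = (x² + 3)/(2x)
x₀ = 1.35

x_1 = g(1.350000) = 1.786111
x_2 = g(1.786111) = 1.732869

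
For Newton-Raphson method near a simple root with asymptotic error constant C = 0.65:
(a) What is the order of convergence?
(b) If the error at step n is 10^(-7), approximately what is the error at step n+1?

(a) Newton-Raphson has quadratic (order 2) convergence near simple roots.
    This means |e_{n+1}| ≈ C|e_n|².

(b) With |e_n| = 10^(-7) and C = 0.65:
    |e_{n+1}| ≈ 0.65 × (10^(-7))² = 0.65 × 10^(-14)

(a) 2 (quadratic); (b) |e_{n+1}| ≈ 6.500e-15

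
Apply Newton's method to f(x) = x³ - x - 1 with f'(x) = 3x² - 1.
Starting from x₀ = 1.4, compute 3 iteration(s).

f(x) = x³ - x - 1
f'(x) = 3x² - 1
x₀ = 1.4

Newton-Raphson formula: x_{n+1} = x_n - f(x_n)/f'(x_n)

Iteration 1:
  f(1.400000) = 0.344000
  f'(1.400000) = 4.880000
  x_1 = 1.400000 - 0.344000/4.880000 = 1.329508
Iteration 2:
  f(1.329508) = 0.020520
  f'(1.329508) = 4.302776
  x_2 = 1.329508 - 0.020520/4.302776 = 1.324739
Iteration 3:
  f(1.324739) = 0.000091
  f'(1.324739) = 4.264802
  x_3 = 1.324739 - 0.000091/4.264802 = 1.324718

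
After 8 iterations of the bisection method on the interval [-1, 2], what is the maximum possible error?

Bisection error bound: |error| ≤ (b-a)/2^n
|error| ≤ (2 - (-1))/2^8 = 3/2^8
|error| ≤ 0.0117187500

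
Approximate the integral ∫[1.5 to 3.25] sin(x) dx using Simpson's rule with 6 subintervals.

f(x) = sin(x)
a = 1.5, b = 3.25, n = 6
h = (b - a)/n = 0.291667

Simpson's rule: (h/3)[f(x₀) + 4f(x₁) + 2f(x₂) + ... + f(xₙ)]

x_0 = 1.5000, f(x_0) = 0.997495, coefficient = 1
x_1 = 1.7917, f(x_1) = 0.975707, coefficient = 4
x_2 = 2.0833, f(x_2) = 0.871503, coefficient = 2
x_3 = 2.3750, f(x_3) = 0.693685, coefficient = 4
x_4 = 2.6667, f(x_4) = 0.457273, coefficient = 2
x_5 = 2.9583, f(x_5) = 0.182235, coefficient = 4
x_6 = 3.2500, f(x_6) = -0.108195, coefficient = 1

I ≈ (0.291667/3) × 10.953361 = 1.064910
Exact value: 1.064867
Error: 0.000043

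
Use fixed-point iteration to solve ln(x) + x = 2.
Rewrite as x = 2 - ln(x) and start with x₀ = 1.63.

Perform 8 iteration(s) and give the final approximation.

Equation: ln(x) + x = 2
Fixed-point form: x = 2 - ln(x)
x₀ = 1.63

x_1 = g(1.630000) = 1.511420
x_2 = g(1.511420) = 1.586950
x_3 = g(1.586950) = 1.538186
x_4 = g(1.538186) = 1.569396
x_5 = g(1.569396) = 1.549309
x_6 = g(1.549309) = 1.562191
x_7 = g(1.562191) = 1.553911
x_8 = g(1.553911) = 1.559225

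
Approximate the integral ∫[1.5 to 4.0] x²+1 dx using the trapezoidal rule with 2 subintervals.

f(x) = x²+1
a = 1.5, b = 4.0, n = 2
h = (b - a)/n = 1.250000

Trapezoidal rule: (h/2)[f(x₀) + 2f(x₁) + 2f(x₂) + ... + f(xₙ)]

x_0 = 1.5000, f(x_0) = 3.250000, coefficient = 1
x_1 = 2.7500, f(x_1) = 8.562500, coefficient = 2
x_2 = 4.0000, f(x_2) = 17.000000, coefficient = 1

I ≈ (1.250000/2) × 37.375000 = 23.359375
Exact value: 22.708333
Error: 0.651042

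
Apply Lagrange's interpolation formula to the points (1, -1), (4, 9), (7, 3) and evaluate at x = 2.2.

Lagrange interpolation formula:
P(x) = Σ yᵢ × Lᵢ(x)
where Lᵢ(x) = Π_{j≠i} (x - xⱼ)/(xᵢ - xⱼ)

L_0(2.2) = (2.2 - 4)/(1 - 4) × (2.2 - 7)/(1 - 7) = 0.480000
L_1(2.2) = (2.2 - 1)/(4 - 1) × (2.2 - 7)/(4 - 7) = 0.640000
L_2(2.2) = (2.2 - 1)/(7 - 1) × (2.2 - 4)/(7 - 4) = -0.120000

P(2.2) = (-1)×L_0(2.2) + 9×L_1(2.2) + 3×L_2(2.2)
P(2.2) = 4.920000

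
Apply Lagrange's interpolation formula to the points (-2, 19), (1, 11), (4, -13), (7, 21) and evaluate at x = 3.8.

Lagrange interpolation formula:
P(x) = Σ yᵢ × Lᵢ(x)
where Lᵢ(x) = Π_{j≠i} (x - xⱼ)/(xᵢ - xⱼ)

L_0(3.8) = (3.8 - 1)/(-2 - 1) × (3.8 - 4)/(-2 - 4) × (3.8 - 7)/(-2 - 7) = -0.011062
L_1(3.8) = (3.8 - (-2))/(1 - (-2)) × (3.8 - 4)/(1 - 4) × (3.8 - 7)/(1 - 7) = 0.068741
L_2(3.8) = (3.8 - (-2))/(4 - (-2)) × (3.8 - 1)/(4 - 1) × (3.8 - 7)/(4 - 7) = 0.962370
L_3(3.8) = (3.8 - (-2))/(7 - (-2)) × (3.8 - 1)/(7 - 1) × (3.8 - 4)/(7 - 4) = -0.020049

P(3.8) = 19×L_0(3.8) + 11×L_1(3.8) + (-13)×L_2(3.8) + 21×L_3(3.8)
P(3.8) = -12.385877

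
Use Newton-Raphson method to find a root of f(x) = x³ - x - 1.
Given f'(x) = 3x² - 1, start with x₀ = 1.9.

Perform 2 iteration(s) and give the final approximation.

f(x) = x³ - x - 1
f'(x) = 3x² - 1
x₀ = 1.9

Newton-Raphson formula: x_{n+1} = x_n - f(x_n)/f'(x_n)

Iteration 1:
  f(1.900000) = 3.959000
  f'(1.900000) = 9.830000
  x_1 = 1.900000 - 3.959000/9.830000 = 1.497253
Iteration 2:
  f(1.497253) = 0.859240
  f'(1.497253) = 5.725302
  x_2 = 1.497253 - 0.859240/5.725302 = 1.347176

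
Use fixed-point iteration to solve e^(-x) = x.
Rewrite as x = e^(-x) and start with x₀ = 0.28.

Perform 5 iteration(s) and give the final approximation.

Equation: e^(-x) = x
Fixed-point form: x = e^(-x)
x₀ = 0.28

x_1 = g(0.280000) = 0.755784
x_2 = g(0.755784) = 0.469642
x_3 = g(0.469642) = 0.625226
x_4 = g(0.625226) = 0.535141
x_5 = g(0.535141) = 0.585587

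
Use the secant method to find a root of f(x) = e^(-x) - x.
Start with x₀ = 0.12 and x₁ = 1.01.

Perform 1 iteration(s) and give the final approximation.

f(x) = e^(-x) - x
x₀ = 0.12, x₁ = 1.01

Secant formula: x_{n+1} = x_n - f(x_n)(x_n - x_{n-1})/(f(x_n) - f(x_{n-1}))

Iteration 1:
  f(0.120000) = 0.766920
  f(1.010000) = -0.645781
  x_2 = 1.010000 - (-0.645781)×(1.010000 - 0.120000)/(-0.645781 - 0.766920)
       = 0.603159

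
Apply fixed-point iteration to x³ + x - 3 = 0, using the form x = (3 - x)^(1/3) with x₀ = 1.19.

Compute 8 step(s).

Equation: x³ + x - 3 = 0
Fixed-point form: x = (3 - x)^(1/3)
x₀ = 1.19

x_1 = g(1.190000) = 1.218689
x_2 = g(1.218689) = 1.212216
x_3 = g(1.212216) = 1.213682
x_4 = g(1.213682) = 1.213350
x_5 = g(1.213350) = 1.213426
x_6 = g(1.213426) = 1.213409
x_7 = g(1.213409) = 1.213412
x_8 = g(1.213412) = 1.213412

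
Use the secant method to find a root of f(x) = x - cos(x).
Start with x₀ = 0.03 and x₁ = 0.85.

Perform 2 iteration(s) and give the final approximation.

f(x) = x - cos(x)
x₀ = 0.03, x₁ = 0.85

Secant formula: x_{n+1} = x_n - f(x_n)(x_n - x_{n-1})/(f(x_n) - f(x_{n-1}))

Iteration 1:
  f(0.030000) = -0.969550
  f(0.850000) = 0.190017
  x_2 = 0.850000 - 0.190017×(0.850000 - 0.030000)/(0.190017 - (-0.969550))
       = 0.715628
Iteration 2:
  f(0.850000) = 0.190017
  f(0.715628) = -0.039054
  x_3 = 0.715628 - (-0.039054)×(0.715628 - 0.850000)/(-0.039054 - 0.190017)
       = 0.738537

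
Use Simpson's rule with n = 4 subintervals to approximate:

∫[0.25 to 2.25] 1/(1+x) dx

f(x) = 1/(1+x)
a = 0.25, b = 2.25, n = 4
h = (b - a)/n = 0.500000

Simpson's rule: (h/3)[f(x₀) + 4f(x₁) + 2f(x₂) + ... + f(xₙ)]

x_0 = 0.2500, f(x_0) = 0.800000, coefficient = 1
x_1 = 0.7500, f(x_1) = 0.571429, coefficient = 4
x_2 = 1.2500, f(x_2) = 0.444444, coefficient = 2
x_3 = 1.7500, f(x_3) = 0.363636, coefficient = 4
x_4 = 2.2500, f(x_4) = 0.307692, coefficient = 1

I ≈ (0.500000/3) × 5.736841 = 0.956140
Exact value: 0.955511
Error: 0.000629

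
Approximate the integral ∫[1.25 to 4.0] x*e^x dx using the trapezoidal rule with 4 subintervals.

f(x) = x*e^x
a = 1.25, b = 4.0, n = 4
h = (b - a)/n = 0.687500

Trapezoidal rule: (h/2)[f(x₀) + 2f(x₁) + 2f(x₂) + ... + f(xₙ)]

x_0 = 1.2500, f(x_0) = 4.362929, coefficient = 1
x_1 = 1.9375, f(x_1) = 13.448916, coefficient = 2
x_2 = 2.6250, f(x_2) = 36.237007, coefficient = 2
x_3 = 3.3125, f(x_3) = 90.940295, coefficient = 2
x_4 = 4.0000, f(x_4) = 218.392600, coefficient = 1

I ≈ (0.687500/2) × 504.007964 = 173.252738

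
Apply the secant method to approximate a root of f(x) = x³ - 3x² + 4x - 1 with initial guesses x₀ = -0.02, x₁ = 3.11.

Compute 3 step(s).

f(x) = x³ - 3x² + 4x - 1
x₀ = -0.02, x₁ = 3.11

Secant formula: x_{n+1} = x_n - f(x_n)(x_n - x_{n-1})/(f(x_n) - f(x_{n-1}))

Iteration 1:
  f(-0.020000) = -1.081208
  f(3.110000) = 12.503931
  x_2 = 3.110000 - 12.503931×(3.110000 - (-0.020000))/(12.503931 - (-1.081208))
       = 0.229109
Iteration 2:
  f(3.110000) = 12.503931
  f(0.229109) = -0.229011
  x_3 = 0.229109 - (-0.229011)×(0.229109 - 3.110000)/(-0.229011 - 12.503931)
       = 0.280924
Iteration 3:
  f(0.229109) = -0.229011
  f(0.280924) = -0.090889
  x_4 = 0.280924 - (-0.090889)×(0.280924 - 0.229109)/(-0.090889 - (-0.229011))
       = 0.315020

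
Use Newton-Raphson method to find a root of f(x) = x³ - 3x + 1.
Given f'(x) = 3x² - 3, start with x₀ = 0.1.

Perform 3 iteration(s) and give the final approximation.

f(x) = x³ - 3x + 1
f'(x) = 3x² - 3
x₀ = 0.1

Newton-Raphson formula: x_{n+1} = x_n - f(x_n)/f'(x_n)

Iteration 1:
  f(0.100000) = 0.701000
  f'(0.100000) = -2.970000
  x_1 = 0.100000 - 0.701000/(-2.970000) = 0.336027
Iteration 2:
  f(0.336027) = 0.029861
  f'(0.336027) = -2.661258
  x_2 = 0.336027 - 0.029861/(-2.661258) = 0.347248
Iteration 3:
  f(0.347248) = 0.000128
  f'(0.347248) = -2.638257
  x_3 = 0.347248 - 0.000128/(-2.638257) = 0.347296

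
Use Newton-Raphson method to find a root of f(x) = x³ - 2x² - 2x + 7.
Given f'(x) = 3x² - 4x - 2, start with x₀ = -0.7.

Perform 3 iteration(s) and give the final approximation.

f(x) = x³ - 2x² - 2x + 7
f'(x) = 3x² - 4x - 2
x₀ = -0.7

Newton-Raphson formula: x_{n+1} = x_n - f(x_n)/f'(x_n)

Iteration 1:
  f(-0.700000) = 7.077000
  f'(-0.700000) = 2.270000
  x_1 = -0.700000 - 7.077000/2.270000 = -3.817621
Iteration 2:
  f(-3.817621) = -70.152113
  f'(-3.817621) = 56.993178
  x_2 = -3.817621 - (-70.152113)/56.993178 = -2.586735
Iteration 3:
  f(-2.586735) = -18.517282
  f'(-2.586735) = 28.420534
  x_3 = -2.586735 - (-18.517282)/28.420534 = -1.935189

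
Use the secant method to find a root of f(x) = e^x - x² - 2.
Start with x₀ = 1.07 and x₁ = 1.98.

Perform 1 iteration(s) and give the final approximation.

f(x) = e^x - x² - 2
x₀ = 1.07, x₁ = 1.98

Secant formula: x_{n+1} = x_n - f(x_n)(x_n - x_{n-1})/(f(x_n) - f(x_{n-1}))

Iteration 1:
  f(1.070000) = -0.229521
  f(1.980000) = 1.322343
  x_2 = 1.980000 - 1.322343×(1.980000 - 1.070000)/(1.322343 - (-0.229521))
       = 1.204589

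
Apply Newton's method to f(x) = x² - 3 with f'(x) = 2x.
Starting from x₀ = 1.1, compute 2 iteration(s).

f(x) = x² - 3
f'(x) = 2x
x₀ = 1.1

Newton-Raphson formula: x_{n+1} = x_n - f(x_n)/f'(x_n)

Iteration 1:
  f(1.100000) = -1.790000
  f'(1.100000) = 2.200000
  x_1 = 1.100000 - (-1.790000)/2.200000 = 1.913636
Iteration 2:
  f(1.913636) = 0.662004
  f'(1.913636) = 3.827273
  x_2 = 1.913636 - 0.662004/3.827273 = 1.740666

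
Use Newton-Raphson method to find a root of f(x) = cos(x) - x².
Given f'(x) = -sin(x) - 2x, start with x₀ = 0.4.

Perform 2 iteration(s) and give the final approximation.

f(x) = cos(x) - x²
f'(x) = -sin(x) - 2x
x₀ = 0.4

Newton-Raphson formula: x_{n+1} = x_n - f(x_n)/f'(x_n)

Iteration 1:
  f(0.400000) = 0.761061
  f'(0.400000) = -1.189418
  x_1 = 0.400000 - 0.761061/(-1.189418) = 1.039860
Iteration 2:
  f(1.039860) = -0.574967
  f'(1.039860) = -2.942053
  x_2 = 1.039860 - (-0.574967)/(-2.942053) = 0.844429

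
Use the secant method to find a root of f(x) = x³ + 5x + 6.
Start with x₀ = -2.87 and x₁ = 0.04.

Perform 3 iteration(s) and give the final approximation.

f(x) = x³ + 5x + 6
x₀ = -2.87, x₁ = 0.04

Secant formula: x_{n+1} = x_n - f(x_n)(x_n - x_{n-1})/(f(x_n) - f(x_{n-1}))

Iteration 1:
  f(-2.870000) = -31.989903
  f(0.040000) = 6.200064
  x_2 = 0.040000 - 6.200064×(0.040000 - (-2.870000))/(6.200064 - (-31.989903))
       = -0.432433
Iteration 2:
  f(0.040000) = 6.200064
  f(-0.432433) = 3.756973
  x_3 = -0.432433 - 3.756973×(-0.432433 - 0.040000)/(3.756973 - 6.200064)
       = -1.158937
Iteration 3:
  f(-0.432433) = 3.756973
  f(-1.158937) = -1.351294
  x_4 = -1.158937 - (-1.351294)×(-1.158937 - (-0.432433))/(-1.351294 - 3.756973)
       = -0.966754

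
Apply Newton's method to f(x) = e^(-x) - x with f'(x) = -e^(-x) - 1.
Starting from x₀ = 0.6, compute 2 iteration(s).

f(x) = e^(-x) - x
f'(x) = -e^(-x) - 1
x₀ = 0.6

Newton-Raphson formula: x_{n+1} = x_n - f(x_n)/f'(x_n)

Iteration 1:
  f(0.600000) = -0.051188
  f'(0.600000) = -1.548812
  x_1 = 0.600000 - (-0.051188)/(-1.548812) = 0.566950
Iteration 2:
  f(0.566950) = 0.000303
  f'(0.566950) = -1.567253
  x_2 = 0.566950 - 0.000303/(-1.567253) = 0.567143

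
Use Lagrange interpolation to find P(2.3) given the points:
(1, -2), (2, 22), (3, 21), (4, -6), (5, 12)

Lagrange interpolation formula:
P(x) = Σ yᵢ × Lᵢ(x)
where Lᵢ(x) = Π_{j≠i} (x - xⱼ)/(xᵢ - xⱼ)

L_0(2.3) = (2.3 - 2)/(1 - 2) × (2.3 - 3)/(1 - 3) × (2.3 - 4)/(1 - 4) × (2.3 - 5)/(1 - 5) = -0.040162
L_1(2.3) = (2.3 - 1)/(2 - 1) × (2.3 - 3)/(2 - 3) × (2.3 - 4)/(2 - 4) × (2.3 - 5)/(2 - 5) = 0.696150
L_2(2.3) = (2.3 - 1)/(3 - 1) × (2.3 - 2)/(3 - 2) × (2.3 - 4)/(3 - 4) × (2.3 - 5)/(3 - 5) = 0.447525
L_3(2.3) = (2.3 - 1)/(4 - 1) × (2.3 - 2)/(4 - 2) × (2.3 - 3)/(4 - 3) × (2.3 - 5)/(4 - 5) = -0.122850
L_4(2.3) = (2.3 - 1)/(5 - 1) × (2.3 - 2)/(5 - 2) × (2.3 - 3)/(5 - 3) × (2.3 - 4)/(5 - 4) = 0.019337

P(2.3) = (-2)×L_0(2.3) + 22×L_1(2.3) + 21×L_2(2.3) + (-6)×L_3(2.3) + 12×L_4(2.3)
P(2.3) = 25.762800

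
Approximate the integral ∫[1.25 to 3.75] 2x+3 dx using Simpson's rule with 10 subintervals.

f(x) = 2x+3
a = 1.25, b = 3.75, n = 10
h = (b - a)/n = 0.250000

Simpson's rule: (h/3)[f(x₀) + 4f(x₁) + 2f(x₂) + ... + f(xₙ)]

x_0 = 1.2500, f(x_0) = 5.500000, coefficient = 1
x_1 = 1.5000, f(x_1) = 6.000000, coefficient = 4
x_2 = 1.7500, f(x_2) = 6.500000, coefficient = 2
x_3 = 2.0000, f(x_3) = 7.000000, coefficient = 4
x_4 = 2.2500, f(x_4) = 7.500000, coefficient = 2
x_5 = 2.5000, f(x_5) = 8.000000, coefficient = 4
x_6 = 2.7500, f(x_6) = 8.500000, coefficient = 2
x_7 = 3.0000, f(x_7) = 9.000000, coefficient = 4
x_8 = 3.2500, f(x_8) = 9.500000, coefficient = 2
x_9 = 3.5000, f(x_9) = 10.000000, coefficient = 4
x_10 = 3.7500, f(x_10) = 10.500000, coefficient = 1

I ≈ (0.250000/3) × 240.000000 = 20.000000
Exact value: 20.000000
Error: 0.000000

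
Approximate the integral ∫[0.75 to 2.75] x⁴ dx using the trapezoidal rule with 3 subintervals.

f(x) = x⁴
a = 0.75, b = 2.75, n = 3
h = (b - a)/n = 0.666667

Trapezoidal rule: (h/2)[f(x₀) + 2f(x₁) + 2f(x₂) + ... + f(xₙ)]

x_0 = 0.7500, f(x_0) = 0.316406, coefficient = 1
x_1 = 1.4167, f(x_1) = 4.027826, coefficient = 2
x_2 = 2.0833, f(x_2) = 18.838011, coefficient = 2
x_3 = 2.7500, f(x_3) = 57.191406, coefficient = 1

I ≈ (0.666667/2) × 103.239487 = 34.413162
Exact value: 31.407813
Error: 3.005350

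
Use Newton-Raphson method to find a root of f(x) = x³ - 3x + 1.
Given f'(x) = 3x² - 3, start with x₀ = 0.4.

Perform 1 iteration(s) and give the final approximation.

f(x) = x³ - 3x + 1
f'(x) = 3x² - 3
x₀ = 0.4

Newton-Raphson formula: x_{n+1} = x_n - f(x_n)/f'(x_n)

Iteration 1:
  f(0.400000) = -0.136000
  f'(0.400000) = -2.520000
  x_1 = 0.400000 - (-0.136000)/(-2.520000) = 0.346032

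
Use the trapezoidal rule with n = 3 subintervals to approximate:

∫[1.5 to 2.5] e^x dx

f(x) = e^x
a = 1.5, b = 2.5, n = 3
h = (b - a)/n = 0.333333

Trapezoidal rule: (h/2)[f(x₀) + 2f(x₁) + 2f(x₂) + ... + f(xₙ)]

x_0 = 1.5000, f(x_0) = 4.481689, coefficient = 1
x_1 = 1.8333, f(x_1) = 6.254701, coefficient = 2
x_2 = 2.1667, f(x_2) = 8.729138, coefficient = 2
x_3 = 2.5000, f(x_3) = 12.182494, coefficient = 1

I ≈ (0.333333/2) × 46.631862 = 7.771977
Exact value: 7.700805
Error: 0.071172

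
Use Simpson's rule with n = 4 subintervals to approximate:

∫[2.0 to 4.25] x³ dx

f(x) = x³
a = 2.0, b = 4.25, n = 4
h = (b - a)/n = 0.562500

Simpson's rule: (h/3)[f(x₀) + 4f(x₁) + 2f(x₂) + ... + f(xₙ)]

x_0 = 2.0000, f(x_0) = 8.000000, coefficient = 1
x_1 = 2.5625, f(x_1) = 16.826416, coefficient = 4
x_2 = 3.1250, f(x_2) = 30.517578, coefficient = 2
x_3 = 3.6875, f(x_3) = 50.141357, coefficient = 4
x_4 = 4.2500, f(x_4) = 76.765625, coefficient = 1

I ≈ (0.562500/3) × 413.671875 = 77.563477
Exact value: 77.563477
Error: 0.000000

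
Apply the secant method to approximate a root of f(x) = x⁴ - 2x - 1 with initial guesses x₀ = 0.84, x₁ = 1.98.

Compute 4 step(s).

f(x) = x⁴ - 2x - 1
x₀ = 0.84, x₁ = 1.98

Secant formula: x_{n+1} = x_n - f(x_n)(x_n - x_{n-1})/(f(x_n) - f(x_{n-1}))

Iteration 1:
  f(0.840000) = -2.182129
  f(1.980000) = 10.409536
  x_2 = 1.980000 - 10.409536×(1.980000 - 0.840000)/(10.409536 - (-2.182129))
       = 1.037561
Iteration 2:
  f(1.980000) = 10.409536
  f(1.037561) = -1.916198
  x_3 = 1.037561 - (-1.916198)×(1.037561 - 1.980000)/(-1.916198 - 10.409536)
       = 1.184076
Iteration 3:
  f(1.037561) = -1.916198
  f(1.184076) = -1.402448
  x_4 = 1.184076 - (-1.402448)×(1.184076 - 1.037561)/(-1.402448 - (-1.916198))
       = 1.584034
Iteration 4:
  f(1.184076) = -1.402448
  f(1.584034) = 2.127841
  x_5 = 1.584034 - 2.127841×(1.584034 - 1.184076)/(2.127841 - (-1.402448))
       = 1.342964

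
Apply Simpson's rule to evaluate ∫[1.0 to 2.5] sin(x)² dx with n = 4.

f(x) = sin(x)²
a = 1.0, b = 2.5, n = 4
h = (b - a)/n = 0.375000

Simpson's rule: (h/3)[f(x₀) + 4f(x₁) + 2f(x₂) + ... + f(xₙ)]

x_0 = 1.0000, f(x_0) = 0.708073, coefficient = 1
x_1 = 1.3750, f(x_1) = 0.962151, coefficient = 4
x_2 = 1.7500, f(x_2) = 0.968228, coefficient = 2
x_3 = 2.1250, f(x_3) = 0.723044, coefficient = 4
x_4 = 2.5000, f(x_4) = 0.358169, coefficient = 1

I ≈ (0.375000/3) × 9.743479 = 1.217935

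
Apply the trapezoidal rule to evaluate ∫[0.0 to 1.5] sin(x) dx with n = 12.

f(x) = sin(x)
a = 0.0, b = 1.5, n = 12
h = (b - a)/n = 0.125000

Trapezoidal rule: (h/2)[f(x₀) + 2f(x₁) + 2f(x₂) + ... + f(xₙ)]

x_0 = 0.0000, f(x_0) = 0.000000, coefficient = 1
x_1 = 0.1250, f(x_1) = 0.124675, coefficient = 2
x_2 = 0.2500, f(x_2) = 0.247404, coefficient = 2
x_3 = 0.3750, f(x_3) = 0.366273, coefficient = 2
x_4 = 0.5000, f(x_4) = 0.479426, coefficient = 2
x_5 = 0.6250, f(x_5) = 0.585097, coefficient = 2
x_6 = 0.7500, f(x_6) = 0.681639, coefficient = 2
x_7 = 0.8750, f(x_7) = 0.767544, coefficient = 2
x_8 = 1.0000, f(x_8) = 0.841471, coefficient = 2
x_9 = 1.1250, f(x_9) = 0.902268, coefficient = 2
x_10 = 1.2500, f(x_10) = 0.948985, coefficient = 2
x_11 = 1.3750, f(x_11) = 0.980893, coefficient = 2
x_12 = 1.5000, f(x_12) = 0.997495, coefficient = 1

I ≈ (0.125000/2) × 14.848840 = 0.928053
Exact value: 0.929263
Error: 0.001210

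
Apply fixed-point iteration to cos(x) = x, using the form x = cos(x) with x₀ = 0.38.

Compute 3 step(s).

Equation: cos(x) = x
Fixed-point form: x = cos(x)
x₀ = 0.38

x_1 = g(0.380000) = 0.928665
x_2 = g(0.928665) = 0.598904
x_3 = g(0.598904) = 0.825954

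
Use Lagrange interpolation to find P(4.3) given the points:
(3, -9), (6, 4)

Lagrange interpolation formula:
P(x) = Σ yᵢ × Lᵢ(x)
where Lᵢ(x) = Π_{j≠i} (x - xⱼ)/(xᵢ - xⱼ)

L_0(4.3) = (4.3 - 6)/(3 - 6) = 0.566667
L_1(4.3) = (4.3 - 3)/(6 - 3) = 0.433333

P(4.3) = (-9)×L_0(4.3) + 4×L_1(4.3)
P(4.3) = -3.366667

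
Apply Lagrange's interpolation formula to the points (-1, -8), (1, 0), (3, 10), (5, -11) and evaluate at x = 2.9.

Lagrange interpolation formula:
P(x) = Σ yᵢ × Lᵢ(x)
where Lᵢ(x) = Π_{j≠i} (x - xⱼ)/(xᵢ - xⱼ)

L_0(2.9) = (2.9 - 1)/(-1 - 1) × (2.9 - 3)/(-1 - 3) × (2.9 - 5)/(-1 - 5) = -0.008313
L_1(2.9) = (2.9 - (-1))/(1 - (-1)) × (2.9 - 3)/(1 - 3) × (2.9 - 5)/(1 - 5) = 0.051188
L_2(2.9) = (2.9 - (-1))/(3 - (-1)) × (2.9 - 1)/(3 - 1) × (2.9 - 5)/(3 - 5) = 0.972562
L_3(2.9) = (2.9 - (-1))/(5 - (-1)) × (2.9 - 1)/(5 - 1) × (2.9 - 3)/(5 - 3) = -0.015438

P(2.9) = (-8)×L_0(2.9) + 0×L_1(2.9) + 10×L_2(2.9) + (-11)×L_3(2.9)
P(2.9) = 9.961938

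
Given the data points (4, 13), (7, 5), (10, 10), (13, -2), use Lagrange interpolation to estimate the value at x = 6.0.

Lagrange interpolation formula:
P(x) = Σ yᵢ × Lᵢ(x)
where Lᵢ(x) = Π_{j≠i} (x - xⱼ)/(xᵢ - xⱼ)

L_0(6.0) = (6.0 - 7)/(4 - 7) × (6.0 - 10)/(4 - 10) × (6.0 - 13)/(4 - 13) = 0.172840
L_1(6.0) = (6.0 - 4)/(7 - 4) × (6.0 - 10)/(7 - 10) × (6.0 - 13)/(7 - 13) = 1.037037
L_2(6.0) = (6.0 - 4)/(10 - 4) × (6.0 - 7)/(10 - 7) × (6.0 - 13)/(10 - 13) = -0.259259
L_3(6.0) = (6.0 - 4)/(13 - 4) × (6.0 - 7)/(13 - 7) × (6.0 - 10)/(13 - 10) = 0.049383

P(6.0) = 13×L_0(6.0) + 5×L_1(6.0) + 10×L_2(6.0) + (-2)×L_3(6.0)
P(6.0) = 4.740741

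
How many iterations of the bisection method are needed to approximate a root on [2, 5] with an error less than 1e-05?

We need (b-a)/2^n ≤ 1e-05
(5 - 2)/2^n ≤ 1e-05
3/2^n ≤ 1e-05
2^n ≥ 300000
n ≥ log₂(300000) = 18.19
n ≥ 19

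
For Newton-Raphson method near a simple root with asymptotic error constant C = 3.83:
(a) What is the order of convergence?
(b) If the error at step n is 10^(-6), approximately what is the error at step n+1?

(a) Newton-Raphson has quadratic (order 2) convergence near simple roots.
    This means |e_{n+1}| ≈ C|e_n|².

(b) With |e_n| = 10^(-6) and C = 3.83:
    |e_{n+1}| ≈ 3.83 × (10^(-6))² = 3.83 × 10^(-12)

(a) 2 (quadratic); (b) |e_{n+1}| ≈ 3.830e-12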